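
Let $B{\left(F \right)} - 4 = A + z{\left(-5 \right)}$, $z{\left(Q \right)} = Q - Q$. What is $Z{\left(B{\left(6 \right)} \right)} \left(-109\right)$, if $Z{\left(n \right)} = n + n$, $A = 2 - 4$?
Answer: $-436$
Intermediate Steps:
$z{\left(Q \right)} = 0$
$A = -2$
$B{\left(F \right)} = 2$ ($B{\left(F \right)} = 4 + \left(-2 + 0\right) = 4 - 2 = 2$)
$Z{\left(n \right)} = 2 n$
$Z{\left(B{\left(6 \right)} \right)} \left(-109\right) = 2 \cdot 2 \left(-109\right) = 4 \left(-109\right) = -436$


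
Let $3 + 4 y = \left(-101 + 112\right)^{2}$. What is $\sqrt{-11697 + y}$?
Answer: $\frac{i \sqrt{46670}}{2} \approx 108.02 i$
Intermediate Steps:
$y = \frac{59}{2}$ ($y = - \frac{3}{4} + \frac{\left(-101 + 112\right)^{2}}{4} = - \frac{3}{4} + \frac{11^{2}}{4} = - \frac{3}{4} + \frac{1}{4} \cdot 121 = - \frac{3}{4} + \frac{121}{4} = \frac{59}{2} \approx 29.5$)
$\sqrt{-11697 + y} = \sqrt{-11697 + \frac{59}{2}} = \sqrt{- \frac{23335}{2}} = \frac{i \sqrt{46670}}{2}$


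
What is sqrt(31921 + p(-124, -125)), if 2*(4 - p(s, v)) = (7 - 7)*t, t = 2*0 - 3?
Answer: 5*sqrt(1277) ≈ 178.68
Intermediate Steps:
t = -3 (t = 0 - 3 = -3)
p(s, v) = 4 (p(s, v) = 4 - (7 - 7)*(-3)/2 = 4 - 0*(-3) = 4 - 1/2*0 = 4 + 0 = 4)
sqrt(31921 + p(-124, -125)) = sqrt(31921 + 4) = sqrt(31925) = 5*sqrt(1277)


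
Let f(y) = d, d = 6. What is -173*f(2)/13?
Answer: -1038/13 ≈ -79.846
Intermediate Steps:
f(y) = 6
-173*f(2)/13 = -1038/13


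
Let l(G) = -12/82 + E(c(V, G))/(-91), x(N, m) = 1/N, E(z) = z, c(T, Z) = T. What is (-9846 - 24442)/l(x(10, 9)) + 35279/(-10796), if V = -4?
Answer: 690551455855/2062036 ≈ 3.3489e+5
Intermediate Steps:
l(G) = -382/3731 (l(G) = -12/82 - 4/(-91) = -12*1/82 - 4*(-1/91) = -6/41 + 4/91 = -382/3731)
(-9846 - 24442)/l(x(10, 9)) + 35279/(-10796) = (-9846 - 24442)/(-382/3731) + 35279/(-10796) = -34288*(-3731/382) + 35279*(-1/10796) = 63964264/191 - 35279/10796 = 690551455855/2062036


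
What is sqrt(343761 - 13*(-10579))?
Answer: 2*sqrt(120322) ≈ 693.75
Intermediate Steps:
sqrt(343761 - 13*(-10579)) = sqrt(343761 + 137527) = sqrt(481288) = 2*sqrt(120322)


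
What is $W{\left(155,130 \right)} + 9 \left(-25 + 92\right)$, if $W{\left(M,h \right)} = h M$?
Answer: $20753$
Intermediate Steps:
$W{\left(M,h \right)} = M h$
$W{\left(155,130 \right)} + 9 \left(-25 + 92\right) = 155 \cdot 130 + 9 \left(-25 + 92\right) = 20150 + 9 \cdot 67 = 20150 + 603 = 20753$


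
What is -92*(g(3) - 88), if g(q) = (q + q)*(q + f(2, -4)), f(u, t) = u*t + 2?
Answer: 9752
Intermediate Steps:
f(u, t) = 2 + t*u (f(u, t) = t*u + 2 = 2 + t*u)
g(q) = 2*q*(-6 + q) (g(q) = (q + q)*(q + (2 - 4*2)) = (2*q)*(q + (2 - 8)) = (2*q)*(q - 6) = (2*q)*(-6 + q) = 2*q*(-6 + q))
-92*(g(3) - 88) = -92*(2*3*(-6 + 3) - 88) = -92*(2*3*(-3) - 88) = -92*(-18 - 88) = -92*(-106) = 9752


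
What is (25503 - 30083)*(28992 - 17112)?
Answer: -54410400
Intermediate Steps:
(25503 - 30083)*(28992 - 17112) = -4580*11880 = -54410400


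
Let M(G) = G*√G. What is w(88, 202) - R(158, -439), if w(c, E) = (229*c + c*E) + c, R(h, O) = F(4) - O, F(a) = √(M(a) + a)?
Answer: 37577 - 2*√3 ≈ 37574.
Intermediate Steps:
M(G) = G^(3/2)
F(a) = √(a + a^(3/2)) (F(a) = √(a^(3/2) + a) = √(a + a^(3/2)))
R(h, O) = -O + 2*√3 (R(h, O) = √(4 + 4^(3/2)) - O = √(4 + 8) - O = √12 - O = 2*√3 - O = -O + 2*√3)
w(c, E) = 230*c + E*c (w(c, E) = (229*c + E*c) + c = 230*c + E*c)
w(88, 202) - R(158, -439) = 88*(230 + 202) - (-1*(-439) + 2*√3) = 88*432 - (439 + 2*√3) = 38016 + (-439 - 2*√3) = 37577 - 2*√3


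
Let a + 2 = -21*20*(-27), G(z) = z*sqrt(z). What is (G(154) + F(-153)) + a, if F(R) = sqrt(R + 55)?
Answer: 11338 + 154*sqrt(154) + 7*I*sqrt(2) ≈ 13249.0 + 9.8995*I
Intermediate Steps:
G(z) = z**(3/2)
a = 11338 (a = -2 - 21*20*(-27) = -2 - 420*(-27) = -2 + 11340 = 11338)
F(R) = sqrt(55 + R)
(G(154) + F(-153)) + a = (154**(3/2) + sqrt(55 - 153)) + 11338 = (154*sqrt(154) + sqrt(-98)) + 11338 = (154*sqrt(154) + 7*I*sqrt(2)) + 11338 = 11338 + 154*sqrt(154) + 7*I*sqrt(2)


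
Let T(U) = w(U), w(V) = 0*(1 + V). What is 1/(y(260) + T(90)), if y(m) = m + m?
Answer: 1/520 ≈ 0.0019231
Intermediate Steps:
w(V) = 0
y(m) = 2*m
T(U) = 0
1/(y(260) + T(90)) = 1/(2*260 + 0) = 1/(520 + 0) = 1/520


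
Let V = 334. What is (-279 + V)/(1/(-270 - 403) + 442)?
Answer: 7403/59493 ≈ 0.12443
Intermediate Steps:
(-279 + V)/(1/(-270 - 403) + 442) = (-279 + 334)/(1/(-270 - 403) + 442) = 55/(1/(-673) + 442) = 55/(-1/673 + 442) = 55/(297465/673) = 55*(673/297465) = 7403/59493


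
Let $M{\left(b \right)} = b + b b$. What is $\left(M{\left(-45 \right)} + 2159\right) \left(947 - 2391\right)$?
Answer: $-5976716$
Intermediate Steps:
$M{\left(b \right)} = b + b^{2}$
$\left(M{\left(-45 \right)} + 2159\right) \left(947 - 2391\right) = \left(- 45 \left(1 - 45\right) + 2159\right) \left(947 - 2391\right) = \left(\left(-45\right) \left(-44\right) + 2159\right) \left(-1444\right) = \left(1980 + 2159\right) \left(-1444\right) = 4139 \left(-1444\right) = -5976716$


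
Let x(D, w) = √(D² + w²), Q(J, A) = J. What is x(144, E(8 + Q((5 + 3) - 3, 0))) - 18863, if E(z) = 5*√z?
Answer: -18863 + √21061 ≈ -18718.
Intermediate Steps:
x(144, E(8 + Q((5 + 3) - 3, 0))) - 18863 = √(144² + (5*√(8 + ((5 + 3) - 3)))²) - 18863 = √(20736 + (5*√(8 + (8 - 3)))²) - 18863 = √(20736 + (5*√(8 + 5))²) - 18863 = √(20736 + (5*√13)²) - 18863 = √(20736 + 325) - 18863 = √21061 - 18863 = -18863 + √21061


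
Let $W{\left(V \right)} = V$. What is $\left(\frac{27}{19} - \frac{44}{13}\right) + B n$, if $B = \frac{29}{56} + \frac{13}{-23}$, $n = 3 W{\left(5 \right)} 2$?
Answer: $- \frac{538345}{159068} \approx -3.3844$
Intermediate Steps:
$n = 30$ ($n = 3 \cdot 5 \cdot 2 = 15 \cdot 2 = 30$)
$B = - \frac{61}{1288}$ ($B = 29 \cdot \frac{1}{56} + 13 \left(- \frac{1}{23}\right) = \frac{29}{56} - \frac{13}{23} = - \frac{61}{1288} \approx -0.04736$)
$\left(\frac{27}{19} - \frac{44}{13}\right) + B n = \left(\frac{27}{19} - \frac{44}{13}\right) - \frac{915}{644} = - \frac{485}{247} - \frac{915}{644} = - \frac{538345}{159068}$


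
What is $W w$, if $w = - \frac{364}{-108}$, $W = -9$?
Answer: $- \frac{91}{3} \approx -30.333$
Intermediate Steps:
$w = \frac{91}{27}$ ($w = \left(-364\right) \left(- \frac{1}{108}\right) = \frac{91}{27} \approx 3.3704$)
$W w = \left(-9\right) \frac{91}{27} = - \frac{91}{3}$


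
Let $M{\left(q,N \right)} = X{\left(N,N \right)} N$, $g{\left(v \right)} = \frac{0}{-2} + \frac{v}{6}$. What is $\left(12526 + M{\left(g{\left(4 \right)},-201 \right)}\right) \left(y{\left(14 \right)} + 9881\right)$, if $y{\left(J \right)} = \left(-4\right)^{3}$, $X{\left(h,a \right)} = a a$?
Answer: $-79596972275$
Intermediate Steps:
$X{\left(h,a \right)} = a^{2}$
$g{\left(v \right)} = \frac{v}{6}$ ($g{\left(v \right)} = 0 \left(- \frac{1}{2}\right) + v \frac{1}{6} = 0 + \frac{v}{6} = \frac{v}{6}$)
$M{\left(q,N \right)} = N^{3}$ ($M{\left(q,N \right)} = N^{2} N = N^{3}$)
$y{\left(J \right)} = -64$
$\left(12526 + M{\left(g{\left(4 \right)},-201 \right)}\right) \left(y{\left(14 \right)} + 9881\right) = \left(12526 + \left(-201\right)^{3}\right) \left(-64 + 9881\right) = \left(12526 - 8120601\right) 9817 = \left(-8108075\right) 9817 = -79596972275$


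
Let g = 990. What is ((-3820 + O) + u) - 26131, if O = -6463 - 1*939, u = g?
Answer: -36363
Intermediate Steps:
u = 990
O = -7402 (O = -6463 - 939 = -7402)
((-3820 + O) + u) - 26131 = ((-3820 - 7402) + 990) - 26131 = (-11222 + 990) - 26131 = -10232 - 26131 = -36363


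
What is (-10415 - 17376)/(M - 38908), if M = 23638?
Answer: 27791/15270 ≈ 1.8200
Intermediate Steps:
(-10415 - 17376)/(M - 38908) = (-10415 - 17376)/(23638 - 38908) = -27791/(-15270) = -27791*(-1/15270) = 27791/15270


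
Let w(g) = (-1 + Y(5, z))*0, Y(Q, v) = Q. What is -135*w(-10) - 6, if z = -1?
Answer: -6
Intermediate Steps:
w(g) = 0 (w(g) = (-1 + 5)*0 = 4*0 = 0)
-135*w(-10) - 6 = -135*0 - 6 = 0 - 6 = -6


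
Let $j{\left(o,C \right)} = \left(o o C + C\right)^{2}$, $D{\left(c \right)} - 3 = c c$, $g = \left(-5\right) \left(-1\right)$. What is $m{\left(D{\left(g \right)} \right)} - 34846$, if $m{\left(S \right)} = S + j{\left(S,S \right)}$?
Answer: $483085582$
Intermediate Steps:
$g = 5$
$D{\left(c \right)} = 3 + c^{2}$ ($D{\left(c \right)} = 3 + c c = 3 + c^{2}$)
$j{\left(o,C \right)} = \left(C + C o^{2}\right)^{2}$ ($j{\left(o,C \right)} = \left(o^{2} C + C\right)^{2} = \left(C o^{2} + C\right)^{2} = \left(C + C o^{2}\right)^{2}$)
$m{\left(S \right)} = S + S^{2} \left(1 + S^{2}\right)^{2}$
$m{\left(D{\left(g \right)} \right)} - 34846 = \left(3 + 5^{2}\right) \left(1 + \left(3 + 5^{2}\right) \left(1 + \left(3 + 5^{2}\right)^{2}\right)^{2}\right) - 34846 = \left(3 + 25\right) \left(1 + \left(3 + 25\right) \left(1 + \left(3 + 25\right)^{2}\right)^{2}\right) - 34846 = 28 \left(1 + 28 \left(1 + 28^{2}\right)^{2}\right) - 34846 = 28 \left(1 + 28 \left(1 + 784\right)^{2}\right) - 34846 = 28 \left(1 + 28 \cdot 785^{2}\right) - 34846 = 28 \left(1 + 28 \cdot 616225\right) - 34846 = 28 \left(1 + 17254300\right) - 34846 = 28 \cdot 17254301 - 34846 = 483120428 - 34846 = 483085582$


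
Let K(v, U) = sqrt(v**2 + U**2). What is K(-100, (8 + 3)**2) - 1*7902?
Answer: -7902 + sqrt(24641) ≈ -7745.0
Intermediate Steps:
K(v, U) = sqrt(U**2 + v**2)
K(-100, (8 + 3)**2) - 1*7902 = sqrt(((8 + 3)**2)**2 + (-100)**2) - 1*7902 = sqrt((11**2)**2 + 10000) - 7902 = sqrt(121**2 + 10000) - 7902 = sqrt(14641 + 10000) - 7902 = sqrt(24641) - 7902 = -7902 + sqrt(24641)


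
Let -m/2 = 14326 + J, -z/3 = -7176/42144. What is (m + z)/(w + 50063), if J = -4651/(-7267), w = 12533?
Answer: -365633747317/798778291792 ≈ -0.45774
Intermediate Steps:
z = 897/1756 (z = -(-21528)/42144 = -3*(-299/1756) = 897/1756 ≈ 0.51082)
J = 4651/7267 (J = -4651*(-1/7267) = 4651/7267 ≈ 0.64002)
m = -208223386/7267 (m = -2*(14326 + 4651/7267) = -2*104111693/7267 = -208223386/7267 ≈ -28653.)
(m + z)/(w + 50063) = (-208223386/7267 + 897/1756)/(12533 + 50063) = -365633747317/12760852/62596 = -365633747317/12760852*1/62596 = -365633747317/798778291792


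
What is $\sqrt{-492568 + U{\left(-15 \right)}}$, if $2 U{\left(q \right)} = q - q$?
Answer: $2 i \sqrt{123142} \approx 701.83 i$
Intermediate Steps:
$U{\left(q \right)} = 0$ ($U{\left(q \right)} = \frac{q - q}{2} = \frac{1}{2} \cdot 0 = 0$)
$\sqrt{-492568 + U{\left(-15 \right)}} = \sqrt{-492568 + 0} = \sqrt{-492568} = 2 i \sqrt{123142}$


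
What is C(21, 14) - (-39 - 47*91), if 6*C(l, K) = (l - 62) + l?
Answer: 12938/3 ≈ 4312.7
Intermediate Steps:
C(l, K) = -31/3 + l/3 (C(l, K) = ((l - 62) + l)/6 = ((-62 + l) + l)/6 = (-62 + 2*l)/6 = -31/3 + l/3)
C(21, 14) - (-39 - 47*91) = (-31/3 + (1/3)*21) - (-39 - 47*91) = (-31/3 + 7) - (-39 - 4277) = -10/3 - 1*(-4316) = -10/3 + 4316 = 12938/3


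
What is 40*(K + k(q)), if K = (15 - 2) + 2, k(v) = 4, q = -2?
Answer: 760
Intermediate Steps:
K = 15 (K = 13 + 2 = 15)
40*(K + k(q)) = 40*(15 + 4) = 40*19 = 760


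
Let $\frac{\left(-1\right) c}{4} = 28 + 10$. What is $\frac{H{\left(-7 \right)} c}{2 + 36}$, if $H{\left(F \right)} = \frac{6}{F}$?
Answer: $\frac{24}{7} \approx 3.4286$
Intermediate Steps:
$c = -152$ ($c = - 4 \left(28 + 10\right) = \left(-4\right) 38 = -152$)
$\frac{H{\left(-7 \right)} c}{2 + 36} = \frac{\frac{6}{-7} \left(-152\right)}{2 + 36} = \frac{6 \left(- \frac{1}{7}\right) \left(-152\right)}{38} = \left(- \frac{6}{7}\right) \left(-152\right) \frac{1}{38} = \frac{912}{7} \cdot \frac{1}{38} = \frac{24}{7}$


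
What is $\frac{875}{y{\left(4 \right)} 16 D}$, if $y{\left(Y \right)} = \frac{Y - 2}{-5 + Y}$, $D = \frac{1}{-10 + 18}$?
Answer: $- \frac{875}{4} \approx -218.75$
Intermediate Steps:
$D = \frac{1}{8} \approx 0.125$
$y{\left(Y \right)} = \frac{-2 + Y}{-5 + Y}$
$\frac{875}{y{\left(4 \right)} 16 D} = \frac{875}{\frac{-2 + 4}{-5 + 4} \cdot 16 \cdot \frac{1}{8}} = \frac{875}{\frac{1}{-1} \cdot 2 \cdot 16 \cdot \frac{1}{8}} = \frac{875}{\left(-1\right) 2 \cdot 16 \cdot \frac{1}{8}} = \frac{875}{\left(-2\right) 16 \cdot \frac{1}{8}} = \frac{875}{\left(-32\right) \frac{1}{8}} = \frac{875}{-4} = 875 \left(- \frac{1}{4}\right) = - \frac{875}{4}$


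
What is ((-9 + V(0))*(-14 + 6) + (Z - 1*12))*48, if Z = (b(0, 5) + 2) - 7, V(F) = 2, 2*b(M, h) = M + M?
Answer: 1872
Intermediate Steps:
b(M, h) = M (b(M, h) = (M + M)/2 = (2*M)/2 = M)
Z = -5 (Z = (0 + 2) - 7 = 2 - 7 = -5)
((-9 + V(0))*(-14 + 6) + (Z - 1*12))*48 = ((-9 + 2)*(-14 + 6) + (-5 - 1*12))*48 = (-7*(-8) + (-5 - 12))*48 = (56 - 17)*48 = 39*48 = 1872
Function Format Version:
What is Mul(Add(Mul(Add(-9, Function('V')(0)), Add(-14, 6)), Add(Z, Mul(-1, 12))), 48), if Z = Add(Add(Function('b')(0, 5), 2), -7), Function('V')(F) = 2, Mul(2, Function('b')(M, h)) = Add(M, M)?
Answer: 1872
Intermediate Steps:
Function('b')(M, h) = M (Function('b')(M, h) = Mul(Rational(1, 2), Add(M, M)) = Mul(Rational(1, 2), Mul(2, M)) = M)
Z = -5 (Z = Add(Add(0, 2), -7) = Add(2, -7) = -5)
Mul(Add(Mul(Add(-9, Function('V')(0)), Add(-14, 6)), Add(Z, Mul(-1, 12))), 48) = Mul(Add(Mul(Add(-9, 2), Add(-14, 6)), Add(-5, Mul(-1, 12))), 48) = Mul(Add(Mul(-7, -8), Add(-5, -12)), 48) = Mul(Add(56, -17), 48) = Mul(39, 48) = 1872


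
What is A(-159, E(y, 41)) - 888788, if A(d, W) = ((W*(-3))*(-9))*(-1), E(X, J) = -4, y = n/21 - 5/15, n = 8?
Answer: -888680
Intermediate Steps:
y = 1/21 (y = 8/21 - 5/15 = 8*(1/21) - 5*1/15 = 8/21 - ⅓ = 1/21 ≈ 0.047619)
A(d, W) = -27*W (A(d, W) = (-3*W*(-9))*(-1) = (27*W)*(-1) = -27*W)
A(-159, E(y, 41)) - 888788 = -27*(-4) - 888788 = 108 - 888788 = -888680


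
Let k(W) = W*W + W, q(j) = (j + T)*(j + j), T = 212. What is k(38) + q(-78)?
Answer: -19422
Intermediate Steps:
q(j) = 2*j*(212 + j) (q(j) = (j + 212)*(j + j) = (212 + j)*(2*j) = 2*j*(212 + j))
k(W) = W + W² (k(W) = W² + W = W + W²)
k(38) + q(-78) = 38*(1 + 38) + 2*(-78)*(212 - 78) = 38*39 + 2*(-78)*134 = 1482 - 20904 = -19422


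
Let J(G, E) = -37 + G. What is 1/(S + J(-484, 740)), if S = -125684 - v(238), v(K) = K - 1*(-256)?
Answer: -1/126699 ≈ -7.8927e-6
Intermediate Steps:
v(K) = 256 + K (v(K) = K + 256 = 256 + K)
S = -126178 (S = -125684 - (256 + 238) = -125684 - 1*494 = -125684 - 494 = -126178)
1/(S + J(-484, 740)) = 1/(-126178 + (-37 - 484)) = 1/(-126178 - 521) = 1/(-126699) = -1/126699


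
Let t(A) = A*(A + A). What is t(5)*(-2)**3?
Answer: -400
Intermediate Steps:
t(A) = 2*A**2 (t(A) = A*(2*A) = 2*A**2)
t(5)*(-2)**3 = (2*5**2)*(-2)**3 = (2*25)*(-8) = 50*(-8) = -400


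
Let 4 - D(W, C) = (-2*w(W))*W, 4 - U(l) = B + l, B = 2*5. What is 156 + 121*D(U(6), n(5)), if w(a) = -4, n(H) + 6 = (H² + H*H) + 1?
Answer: 12256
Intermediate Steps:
B = 10
n(H) = -5 + 2*H² (n(H) = -6 + ((H² + H*H) + 1) = -6 + ((H² + H²) + 1) = -6 + (2*H² + 1) = -6 + (1 + 2*H²) = -5 + 2*H²)
U(l) = -6 - l (U(l) = 4 - (10 + l) = 4 + (-10 - l) = -6 - l)
D(W, C) = 4 - 8*W (D(W, C) = 4 - (-2*(-4))*W = 4 - 8*W)
156 + 121*D(U(6), n(5)) = 156 + 121*(4 - 8*(-6 - 1*6)) = 156 + 121*(4 - 8*(-6 - 6)) = 156 + 121*(4 - 8*(-12)) = 156 + 121*(4 + 96) = 156 + 121*100 = 156 + 12100 = 12256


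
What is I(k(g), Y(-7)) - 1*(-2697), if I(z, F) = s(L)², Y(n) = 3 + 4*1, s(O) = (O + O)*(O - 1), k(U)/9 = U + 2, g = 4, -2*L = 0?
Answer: 2697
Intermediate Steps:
L = 0 (L = -½*0 = 0)
k(U) = 18 + 9*U (k(U) = 9*(U + 2) = 9*(2 + U) = 18 + 9*U)
s(O) = 2*O*(-1 + O) (s(O) = (2*O)*(-1 + O) = 2*O*(-1 + O))
Y(n) = 7 (Y(n) = 3 + 4 = 7)
I(z, F) = 0 (I(z, F) = (2*0*(-1 + 0))² = (2*0*(-1))² = 0² = 0)
I(k(g), Y(-7)) - 1*(-2697) = 0 - 1*(-2697) = 0 + 2697 = 2697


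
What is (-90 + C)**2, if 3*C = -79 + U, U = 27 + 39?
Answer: 80089/9 ≈ 8898.8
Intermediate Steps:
U = 66
C = -13/3 (C = (-79 + 66)/3 = (1/3)*(-13) = -13/3 ≈ -4.3333)
(-90 + C)**2 = (-90 - 13/3)**2 = (-283/3)**2 = 80089/9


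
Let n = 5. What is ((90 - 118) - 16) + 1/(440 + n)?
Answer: -19579/445 ≈ -43.998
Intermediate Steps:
((90 - 118) - 16) + 1/(440 + n) = ((90 - 118) - 16) + 1/(440 + 5) = (-28 - 16) + 1/445 = -44 + 1/445 = -19579/445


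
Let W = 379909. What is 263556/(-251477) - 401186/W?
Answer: -201016348126/95538375593 ≈ -2.1040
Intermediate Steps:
263556/(-251477) - 401186/W = 263556/(-251477) - 401186/379909 = 263556*(-1/251477) - 401186*1/379909 = -263556/251477 - 401186/379909 = -201016348126/95538375593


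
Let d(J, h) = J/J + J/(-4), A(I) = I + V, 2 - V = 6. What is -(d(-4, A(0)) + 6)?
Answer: -8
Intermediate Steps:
V = -4 (V = 2 - 1*6 = 2 - 6 = -4)
A(I) = -4 + I (A(I) = I - 4 = -4 + I)
d(J, h) = 1 - J/4 (d(J, h) = 1 + J*(-1/4) = 1 - J/4)
-(d(-4, A(0)) + 6) = -((1 - 1/4*(-4)) + 6) = -((1 + 1) + 6) = -(2 + 6) = -8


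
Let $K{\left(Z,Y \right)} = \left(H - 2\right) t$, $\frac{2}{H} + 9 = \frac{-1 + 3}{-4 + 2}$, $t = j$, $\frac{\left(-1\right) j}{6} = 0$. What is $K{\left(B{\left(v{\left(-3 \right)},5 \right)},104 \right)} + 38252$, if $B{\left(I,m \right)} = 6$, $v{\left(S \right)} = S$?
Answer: $38252$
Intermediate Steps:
$j = 0$ ($j = \left(-6\right) 0 = 0$)
$t = 0$
$H = - \frac{1}{5}$ ($H = \frac{2}{-9 + \frac{-1 + 3}{-4 + 2}} = \frac{2}{-9 + \frac{2}{-2}} = \frac{2}{-9 + 2 \left(- \frac{1}{2}\right)} = \frac{2}{-9 - 1} = \frac{2}{-10} = 2 \left(- \frac{1}{10}\right) = - \frac{1}{5} \approx -0.2$)
$K{\left(Z,Y \right)} = 0$ ($K{\left(Z,Y \right)} = \left(- \frac{1}{5} - 2\right) 0 = \left(- \frac{11}{5}\right) 0 = 0$)
$K{\left(B{\left(v{\left(-3 \right)},5 \right)},104 \right)} + 38252 = 0 + 38252 = 38252$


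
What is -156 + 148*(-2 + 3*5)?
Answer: 1768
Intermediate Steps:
-156 + 148*(-2 + 3*5) = -156 + 148*(-2 + 15) = -156 + 148*13 = -156 + 1924 = 1768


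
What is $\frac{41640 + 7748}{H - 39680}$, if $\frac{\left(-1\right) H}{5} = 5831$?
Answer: $- \frac{49388}{68835} \approx -0.71748$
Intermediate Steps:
$H = -29155$ ($H = \left(-5\right) 5831 = -29155$)
$\frac{41640 + 7748}{H - 39680} = \frac{41640 + 7748}{-29155 - 39680} = \frac{49388}{-68835} = 49388 \left(- \frac{1}{68835}\right) = - \frac{49388}{68835}$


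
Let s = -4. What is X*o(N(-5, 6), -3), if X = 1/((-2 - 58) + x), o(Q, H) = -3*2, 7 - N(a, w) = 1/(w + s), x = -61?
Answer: 6/121 ≈ 0.049587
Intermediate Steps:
N(a, w) = 7 - 1/(-4 + w) (N(a, w) = 7 - 1/(w - 4) = 7 - 1/(-4 + w))
o(Q, H) = -6
X = -1/121 (X = 1/((-2 - 58) - 61) = 1/(-60 - 61) = 1/(-121) = -1/121 ≈ -0.0082645)
X*o(N(-5, 6), -3) = -1/121*(-6) = 6/121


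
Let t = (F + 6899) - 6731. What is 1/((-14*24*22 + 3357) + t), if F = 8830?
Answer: 1/4963 ≈ 0.00020149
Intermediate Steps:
t = 8998 (t = (8830 + 6899) - 6731 = 15729 - 6731 = 8998)
1/((-14*24*22 + 3357) + t) = 1/((-14*24*22 + 3357) + 8998) = 1/((-336*22 + 3357) + 8998) = 1/((-7392 + 3357) + 8998) = 1/(-4035 + 8998) = 1/4963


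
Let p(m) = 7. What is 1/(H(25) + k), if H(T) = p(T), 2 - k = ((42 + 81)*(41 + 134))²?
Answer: -1/463325616 ≈ -2.1583e-9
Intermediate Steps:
k = -463325623 (k = 2 - ((42 + 81)*(41 + 134))² = 2 - (123*175)² = 2 - 1*21525² = 2 - 1*463325625 = 2 - 463325625 = -463325623)
H(T) = 7
1/(H(25) + k) = 1/(7 - 463325623) = 1/(-463325616) = -1/463325616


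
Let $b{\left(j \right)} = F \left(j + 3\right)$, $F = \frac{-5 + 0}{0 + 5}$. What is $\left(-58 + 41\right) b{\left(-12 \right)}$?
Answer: $-153$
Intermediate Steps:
$F = -1$ ($F = - \frac{5}{5} = \left(-5\right) \frac{1}{5} = -1$)
$b{\left(j \right)} = -3 - j$ ($b{\left(j \right)} = - (j + 3) = - (3 + j) = -3 - j$)
$\left(-58 + 41\right) b{\left(-12 \right)} = \left(-58 + 41\right) \left(-3 - -12\right) = - 17 \left(-3 + 12\right) = \left(-17\right) 9 = -153$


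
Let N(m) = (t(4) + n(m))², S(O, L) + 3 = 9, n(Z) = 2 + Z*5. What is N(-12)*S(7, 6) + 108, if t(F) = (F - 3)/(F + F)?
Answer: 646563/32 ≈ 20205.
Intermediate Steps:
t(F) = (-3 + F)/(2*F) (t(F) = (-3 + F)/((2*F)) = (-3 + F)*(1/(2*F)) = (-3 + F)/(2*F))
n(Z) = 2 + 5*Z
S(O, L) = 6 (S(O, L) = -3 + 9 = 6)
N(m) = (17/8 + 5*m)² (N(m) = ((½)*(-3 + 4)/4 + (2 + 5*m))² = ((½)*(¼)*1 + (2 + 5*m))² = (⅛ + (2 + 5*m))² = (17/8 + 5*m)²)
N(-12)*S(7, 6) + 108 = ((17 + 40*(-12))²/64)*6 + 108 = ((17 - 480)²/64)*6 + 108 = ((1/64)*(-463)²)*6 + 108 = ((1/64)*214369)*6 + 108 = (214369/64)*6 + 108 = 643107/32 + 108 = 646563/32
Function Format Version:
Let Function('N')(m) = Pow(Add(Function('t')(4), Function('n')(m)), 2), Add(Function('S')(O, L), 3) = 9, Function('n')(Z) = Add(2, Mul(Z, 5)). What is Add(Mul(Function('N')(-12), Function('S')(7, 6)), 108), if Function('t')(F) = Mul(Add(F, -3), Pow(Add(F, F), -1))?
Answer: Rational(646563, 32) ≈ 20205.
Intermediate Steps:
Function('t')(F) = Mul(Rational(1, 2), Pow(F, -1), Add(-3, F)) (Function('t')(F) = Mul(Add(-3, F), Pow(Mul(2, F), -1)) = Mul(Add(-3, F), Mul(Rational(1, 2), Pow(F, -1))) = Mul(Rational(1, 2), Pow(F, -1), Add(-3, F)))
Function('n')(Z) = Add(2, Mul(5, Z))
Function('S')(O, L) = 6 (Function('S')(O, L) = Add(-3, 9) = 6)
Function('N')(m) = Pow(Add(Rational(17, 8), Mul(5, m)), 2) (Function('N')(m) = Pow(Add(Mul(Rational(1, 2), Pow(4, -1), Add(-3, 4)), Add(2, Mul(5, m))), 2) = Pow(Add(Mul(Rational(1, 2), Rational(1, 4), 1), Add(2, Mul(5, m))), 2) = Pow(Add(Rational(1, 8), Add(2, Mul(5, m))), 2) = Pow(Add(Rational(17, 8), Mul(5, m)), 2))
Add(Mul(Function('N')(-12), Function('S')(7, 6)), 108) = Add(Mul(Mul(Rational(1, 64), Pow(Add(17, Mul(40, -12)), 2)), 6), 108) = Add(Mul(Mul(Rational(1, 64), Pow(Add(17, -480), 2)), 6), 108) = Add(Mul(Mul(Rational(1, 64), Pow(-463, 2)), 6), 108) = Add(Mul(Mul(Rational(1, 64), 214369), 6), 108) = Add(Mul(Rational(214369, 64), 6), 108) = Add(Rational(643107, 32), 108) = Rational(646563, 32)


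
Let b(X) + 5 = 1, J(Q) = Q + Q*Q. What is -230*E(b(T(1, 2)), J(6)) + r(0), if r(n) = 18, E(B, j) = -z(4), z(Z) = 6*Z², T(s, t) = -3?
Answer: 22098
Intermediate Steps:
J(Q) = Q + Q²
b(X) = -4 (b(X) = -5 + 1 = -4)
E(B, j) = -96 (E(B, j) = -6*4² = -6*16 = -1*96 = -96)
-230*E(b(T(1, 2)), J(6)) + r(0) = -230*(-96) + 18 = 22080 + 18 = 22098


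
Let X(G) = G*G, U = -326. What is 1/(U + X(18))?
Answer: -½ ≈ -0.50000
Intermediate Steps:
X(G) = G²
1/(U + X(18)) = 1/(-326 + 18²) = 1/(-326 + 324) = 1/(-2) = -½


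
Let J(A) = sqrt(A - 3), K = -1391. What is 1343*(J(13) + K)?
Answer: -1868113 + 1343*sqrt(10) ≈ -1.8639e+6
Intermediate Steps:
J(A) = sqrt(-3 + A)
1343*(J(13) + K) = 1343*(sqrt(-3 + 13) - 1391) = 1343*(sqrt(10) - 1391) = 1343*(-1391 + sqrt(10)) = -1868113 + 1343*sqrt(10)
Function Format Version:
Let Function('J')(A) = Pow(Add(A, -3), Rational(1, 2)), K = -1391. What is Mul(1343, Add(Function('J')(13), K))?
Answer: Add(-1868113, Mul(1343, Pow(10, Rational(1, 2)))) ≈ -1.8639e+6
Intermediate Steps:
Function('J')(A) = Pow(Add(-3, A), Rational(1, 2))
Mul(1343, Add(Function('J')(13), K)) = Mul(1343, Add(Pow(Add(-3, 13), Rational(1, 2)), -1391)) = Mul(1343, Add(Pow(10, Rational(1, 2)), -1391)) = Mul(1343, Add(-1391, Pow(10, Rational(1, 2)))) = Add(-1868113, Mul(1343, Pow(10, Rational(1, 2))))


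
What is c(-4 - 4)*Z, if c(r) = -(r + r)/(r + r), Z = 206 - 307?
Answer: 101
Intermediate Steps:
Z = -101
c(r) = -1 (c(r) = -2*r/(2*r) = -2*r*1/(2*r) = -1*1 = -1)
c(-4 - 4)*Z = -1*(-101) = 101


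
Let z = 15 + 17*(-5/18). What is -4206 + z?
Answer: -75523/18 ≈ -4195.7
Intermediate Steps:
z = 185/18 (z = 15 + 17*(-5*1/18) = 15 + 17*(-5/18) = 15 - 85/18 = 185/18 ≈ 10.278)
-4206 + z = -4206 + 185/18 = -75523/18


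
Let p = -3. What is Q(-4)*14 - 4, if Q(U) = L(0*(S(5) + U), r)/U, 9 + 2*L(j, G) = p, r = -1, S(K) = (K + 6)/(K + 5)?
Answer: 17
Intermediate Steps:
S(K) = (6 + K)/(5 + K)
L(j, G) = -6 (L(j, G) = -9/2 + (½)*(-3) = -9/2 - 3/2 = -6)
Q(U) = -6/U
Q(-4)*14 - 4 = -6/(-4)*14 - 4 = -6*(-¼)*14 - 4 = (3/2)*14 - 4 = 21 - 4 = 17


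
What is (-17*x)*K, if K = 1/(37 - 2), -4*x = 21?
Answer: 51/20 ≈ 2.5500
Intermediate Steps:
x = -21/4 (x = -1/4*21 = -21/4 ≈ -5.2500)
K = 1/35 ≈ 0.028571
(-17*x)*K = -17*(-21/4)*(1/35) = (357/4)*(1/35) = 51/20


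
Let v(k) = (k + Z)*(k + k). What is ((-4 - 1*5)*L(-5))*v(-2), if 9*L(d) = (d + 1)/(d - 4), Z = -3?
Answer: -80/9 ≈ -8.8889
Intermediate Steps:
L(d) = (1 + d)/(9*(-4 + d)) (L(d) = ((d + 1)/(d - 4))/9 = ((1 + d)/(-4 + d))/9 = (1 + d)/(9*(-4 + d)))
v(k) = 2*k*(-3 + k) (v(k) = (k - 3)*(k + k) = (-3 + k)*(2*k) = 2*k*(-3 + k))
((-4 - 1*5)*L(-5))*v(-2) = ((-4 - 1*5)*((1 - 5)/(9*(-4 - 5))))*(2*(-2)*(-3 - 2)) = ((-4 - 5)*((⅑)*(-4)/(-9)))*(2*(-2)*(-5)) = -(-1)*(-4)/9*20 = -9*4/81*20 = -4/9*20 = -80/9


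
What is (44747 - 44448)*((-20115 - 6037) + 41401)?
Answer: 4559451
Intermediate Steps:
(44747 - 44448)*((-20115 - 6037) + 41401) = 299*(-26152 + 41401) = 299*15249 = 4559451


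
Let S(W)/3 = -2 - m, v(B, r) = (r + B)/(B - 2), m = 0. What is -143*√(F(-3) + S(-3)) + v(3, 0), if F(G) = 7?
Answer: -140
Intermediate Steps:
v(B, r) = (B + r)/(-2 + B)
S(W) = -6 (S(W) = 3*(-2 - 1*0) = 3*(-2 + 0) = 3*(-2) = -6)
-143*√(F(-3) + S(-3)) + v(3, 0) = -143*√(7 - 6) + (3 + 0)/(-2 + 3) = -143*√1 + 3/1 = -143*1 + 1*3 = -143 + 3 = -140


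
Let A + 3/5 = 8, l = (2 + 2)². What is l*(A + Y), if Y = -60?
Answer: -4208/5 ≈ -841.60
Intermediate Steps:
l = 16 (l = 4² = 16)
A = 37/5 (A = -⅗ + 8 = 37/5 ≈ 7.4000)
l*(A + Y) = 16*(37/5 - 60) = 16*(-263/5) = -4208/5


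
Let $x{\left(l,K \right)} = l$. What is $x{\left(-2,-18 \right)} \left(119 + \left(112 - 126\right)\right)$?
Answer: $-210$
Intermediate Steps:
$x{\left(-2,-18 \right)} \left(119 + \left(112 - 126\right)\right) = - 2 \left(119 + \left(112 - 126\right)\right) = - 2 \left(119 - 14\right) = \left(-2\right) 105 = -210$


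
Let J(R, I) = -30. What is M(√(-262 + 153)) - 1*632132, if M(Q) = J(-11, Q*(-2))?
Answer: -632162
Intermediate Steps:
M(Q) = -30
M(√(-262 + 153)) - 1*632132 = -30 - 1*632132 = -30 - 632132 = -632162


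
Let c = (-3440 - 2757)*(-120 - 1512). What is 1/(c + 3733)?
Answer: 1/10117237 ≈ 9.8841e-8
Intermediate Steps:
c = 10113504 (c = -6197*(-1632) = 10113504)
1/(c + 3733) = 1/(10113504 + 3733) = 1/10117237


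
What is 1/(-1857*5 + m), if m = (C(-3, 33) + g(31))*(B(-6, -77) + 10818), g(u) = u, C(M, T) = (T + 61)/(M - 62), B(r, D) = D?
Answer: 65/20029936 ≈ 3.2451e-6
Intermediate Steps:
C(M, T) = (61 + T)/(-62 + M)
m = 20633461/65 (m = ((61 + 33)/(-62 - 3) + 31)*(-77 + 10818) = (94/(-65) + 31)*10741 = (-1/65*94 + 31)*10741 = (-94/65 + 31)*10741 = (1921/65)*10741 = 20633461/65 ≈ 3.1744e+5)
1/(-1857*5 + m) = 1/(-1857*5 + 20633461/65) = 1/(-9285 + 20633461/65) = 1/(20029936/65) = 65/20029936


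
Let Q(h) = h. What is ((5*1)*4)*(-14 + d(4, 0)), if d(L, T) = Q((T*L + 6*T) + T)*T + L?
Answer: -200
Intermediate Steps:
d(L, T) = L + T*(7*T + L*T) (d(L, T) = ((T*L + 6*T) + T)*T + L = ((L*T + 6*T) + T)*T + L = ((6*T + L*T) + T)*T + L = (7*T + L*T)*T + L = T*(7*T + L*T) + L = L + T*(7*T + L*T))
((5*1)*4)*(-14 + d(4, 0)) = ((5*1)*4)*(-14 + (4 + 0²*(7 + 4))) = (5*4)*(-14 + (4 + 0*11)) = 20*(-14 + (4 + 0)) = 20*(-14 + 4) = 20*(-10) = -200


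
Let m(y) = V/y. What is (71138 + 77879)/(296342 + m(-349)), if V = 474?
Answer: 52006933/103422884 ≈ 0.50286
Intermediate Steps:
m(y) = 474/y
(71138 + 77879)/(296342 + m(-349)) = (71138 + 77879)/(296342 + 474/(-349)) = 149017/(296342 + 474*(-1/349)) = 149017/(296342 - 474/349) = 149017/(103422884/349) = 149017*(349/103422884) = 52006933/103422884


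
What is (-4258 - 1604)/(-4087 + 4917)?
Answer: -2931/415 ≈ -7.0627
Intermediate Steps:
(-4258 - 1604)/(-4087 + 4917) = -5862/830 = -5862*1/830 = -2931/415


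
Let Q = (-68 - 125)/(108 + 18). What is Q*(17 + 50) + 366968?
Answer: 46225037/126 ≈ 3.6687e+5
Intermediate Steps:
Q = -193/126 ≈ -1.5317
Q*(17 + 50) + 366968 = -193*(17 + 50)/126 + 366968 = -193/126*67 + 366968 = -12931/126 + 366968 = 46225037/126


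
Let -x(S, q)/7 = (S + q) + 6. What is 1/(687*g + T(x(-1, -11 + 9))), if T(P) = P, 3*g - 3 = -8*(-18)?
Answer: 1/33642 ≈ 2.9725e-5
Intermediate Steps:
g = 49 (g = 1 + (-8*(-18))/3 = 1 + (⅓)*144 = 1 + 48 = 49)
x(S, q) = -42 - 7*S - 7*q (x(S, q) = -7*((S + q) + 6) = -7*(6 + S + q) = -42 - 7*S - 7*q)
1/(687*g + T(x(-1, -11 + 9))) = 1/(687*49 + (-42 - 7*(-1) - 7*(-11 + 9))) = 1/(33663 + (-42 + 7 - 7*(-2))) = 1/(33663 + (-42 + 7 + 14)) = 1/(33663 - 21) = 1/33642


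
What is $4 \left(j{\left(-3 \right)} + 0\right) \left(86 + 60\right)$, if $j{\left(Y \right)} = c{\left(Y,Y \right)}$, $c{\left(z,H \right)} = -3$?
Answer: $-1752$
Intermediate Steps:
$j{\left(Y \right)} = -3$
$4 \left(j{\left(-3 \right)} + 0\right) \left(86 + 60\right) = 4 \left(-3 + 0\right) \left(86 + 60\right) = 4 \left(-3\right) 146 = \left(-12\right) 146 = -1752$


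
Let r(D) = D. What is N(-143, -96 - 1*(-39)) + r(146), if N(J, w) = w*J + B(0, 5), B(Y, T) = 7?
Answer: 8304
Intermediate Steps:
N(J, w) = 7 + J*w (N(J, w) = w*J + 7 = J*w + 7 = 7 + J*w)
N(-143, -96 - 1*(-39)) + r(146) = (7 - 143*(-96 - 1*(-39))) + 146 = (7 - 143*(-96 + 39)) + 146 = (7 - 143*(-57)) + 146 = (7 + 8151) + 146 = 8158 + 146 = 8304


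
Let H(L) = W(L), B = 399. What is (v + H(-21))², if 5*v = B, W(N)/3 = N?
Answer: 7056/25 ≈ 282.24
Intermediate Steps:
W(N) = 3*N
H(L) = 3*L
v = 399/5 (v = (⅕)*399 = 399/5 ≈ 79.800)
(v + H(-21))² = (399/5 + 3*(-21))² = (399/5 - 63)² = (84/5)² = 7056/25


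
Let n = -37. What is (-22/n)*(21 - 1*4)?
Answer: 374/37 ≈ 10.108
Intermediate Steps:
(-22/n)*(21 - 1*4) = (-22/(-37))*(21 - 1*4) = (-1/37*(-22))*(21 - 4) = (22/37)*17 = 374/37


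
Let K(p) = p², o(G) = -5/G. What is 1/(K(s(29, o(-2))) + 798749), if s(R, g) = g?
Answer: 4/3195021 ≈ 1.2519e-6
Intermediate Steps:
1/(K(s(29, o(-2))) + 798749) = 1/((-5/(-2))² + 798749) = 1/((-5*(-½))² + 798749) = 1/((5/2)² + 798749) = 1/(25/4 + 798749) = 1/(3195021/4) = 4/3195021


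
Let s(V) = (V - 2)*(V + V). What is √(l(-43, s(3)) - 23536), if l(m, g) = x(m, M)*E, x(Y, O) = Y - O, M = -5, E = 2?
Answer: 2*I*√5903 ≈ 153.66*I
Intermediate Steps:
s(V) = 2*V*(-2 + V) (s(V) = (-2 + V)*(2*V) = 2*V*(-2 + V))
l(m, g) = 10 + 2*m (l(m, g) = (m - 1*(-5))*2 = (m + 5)*2 = (5 + m)*2 = 10 + 2*m)
√(l(-43, s(3)) - 23536) = √((10 + 2*(-43)) - 23536) = √((10 - 86) - 23536) = √(-76 - 23536) = √(-23612) = 2*I*√5903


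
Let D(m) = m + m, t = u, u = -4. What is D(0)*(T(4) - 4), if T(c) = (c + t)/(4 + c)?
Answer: 0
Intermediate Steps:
t = -4
D(m) = 2*m
T(c) = (-4 + c)/(4 + c) (T(c) = (c - 4)/(4 + c) = (-4 + c)/(4 + c))
D(0)*(T(4) - 4) = (2*0)*((-4 + 4)/(4 + 4) - 4) = 0*(0/8 - 4) = 0*((⅛)*0 - 4) = 0*(0 - 4) = 0*(-4) = 0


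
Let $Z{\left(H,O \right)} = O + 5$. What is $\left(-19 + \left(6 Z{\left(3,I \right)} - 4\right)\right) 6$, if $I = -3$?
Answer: $-66$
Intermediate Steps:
$Z{\left(H,O \right)} = 5 + O$
$\left(-19 + \left(6 Z{\left(3,I \right)} - 4\right)\right) 6 = \left(-19 - \left(4 - 6 \left(5 - 3\right)\right)\right) 6 = \left(-19 + \left(6 \cdot 2 - 4\right)\right) 6 = \left(-19 + \left(12 - 4\right)\right) 6 = \left(-19 + 8\right) 6 = \left(-11\right) 6 = -66$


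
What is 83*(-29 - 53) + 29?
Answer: -6777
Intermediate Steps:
83*(-29 - 53) + 29 = 83*(-82) + 29 = -6806 + 29 = -6777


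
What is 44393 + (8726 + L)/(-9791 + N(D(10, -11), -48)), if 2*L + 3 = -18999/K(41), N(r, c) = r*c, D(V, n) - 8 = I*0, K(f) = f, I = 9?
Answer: 336714574/7585 ≈ 44392.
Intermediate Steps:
D(V, n) = 8 (D(V, n) = 8 + 9*0 = 8 + 0 = 8)
N(r, c) = c*r
L = -9561/41 (L = -3/2 + (-18999/41)/2 = -3/2 + (-18999*1/41)/2 = -3/2 + (½)*(-18999/41) = -3/2 - 18999/82 = -9561/41 ≈ -233.20)
44393 + (8726 + L)/(-9791 + N(D(10, -11), -48)) = 44393 + (8726 - 9561/41)/(-9791 - 48*8) = 44393 + 348205/(41*(-9791 - 384)) = 44393 + (348205/41)/(-10175) = 44393 + (348205/41)*(-1/10175) = 44393 - 6331/7585 = 336714574/7585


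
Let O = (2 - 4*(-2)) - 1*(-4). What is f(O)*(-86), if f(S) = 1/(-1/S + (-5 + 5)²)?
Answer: 1204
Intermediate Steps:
O = 14 (O = (2 + 8) + 4 = 10 + 4 = 14)
f(S) = -S (f(S) = 1/(-1/S + 0²) = 1/(-1/S + 0) = 1/(-1/S) = -S)
f(O)*(-86) = -1*14*(-86) = -14*(-86) = 1204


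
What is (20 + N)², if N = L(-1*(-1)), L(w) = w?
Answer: 441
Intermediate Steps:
N = 1 (N = -1*(-1) = 1)
(20 + N)² = (20 + 1)² = 21² = 441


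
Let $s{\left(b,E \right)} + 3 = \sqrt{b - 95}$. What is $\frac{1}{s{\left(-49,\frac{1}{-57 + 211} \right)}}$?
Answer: $- \frac{1}{51} - \frac{4 i}{51} \approx -0.019608 - 0.078431 i$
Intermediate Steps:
$s{\left(b,E \right)} = -3 + \sqrt{-95 + b}$ ($s{\left(b,E \right)} = -3 + \sqrt{b - 95} = -3 + \sqrt{-95 + b}$)
$\frac{1}{s{\left(-49,\frac{1}{-57 + 211} \right)}} = \frac{1}{-3 + \sqrt{-95 - 49}} = \frac{1}{-3 + \sqrt{-144}} = \frac{1}{-3 + 12 i} = \frac{-3 - 12 i}{153}$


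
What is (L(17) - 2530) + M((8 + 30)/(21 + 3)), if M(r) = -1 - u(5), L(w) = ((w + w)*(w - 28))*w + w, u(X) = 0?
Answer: -8872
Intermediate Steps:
L(w) = w + 2*w²*(-28 + w) (L(w) = ((2*w)*(-28 + w))*w + w = (2*w*(-28 + w))*w + w = 2*w²*(-28 + w) + w = w + 2*w²*(-28 + w))
M(r) = -1 (M(r) = -1 - 1*0 = -1 + 0 = -1)
(L(17) - 2530) + M((8 + 30)/(21 + 3)) = (17*(1 - 56*17 + 2*17²) - 2530) - 1 = (17*(1 - 952 + 2*289) - 2530) - 1 = (17*(1 - 952 + 578) - 2530) - 1 = (17*(-373) - 2530) - 1 = (-6341 - 2530) - 1 = -8871 - 1 = -8872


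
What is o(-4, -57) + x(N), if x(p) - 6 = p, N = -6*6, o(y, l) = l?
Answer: -87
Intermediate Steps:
N = -36
x(p) = 6 + p
o(-4, -57) + x(N) = -57 + (6 - 36) = -57 - 30 = -87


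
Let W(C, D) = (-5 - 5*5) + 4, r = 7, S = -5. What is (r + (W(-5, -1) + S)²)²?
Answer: 937024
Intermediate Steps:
W(C, D) = -26 (W(C, D) = (-5 - 25) + 4 = -30 + 4 = -26)
(r + (W(-5, -1) + S)²)² = (7 + (-26 - 5)²)² = (7 + (-31)²)² = (7 + 961)² = 968² = 937024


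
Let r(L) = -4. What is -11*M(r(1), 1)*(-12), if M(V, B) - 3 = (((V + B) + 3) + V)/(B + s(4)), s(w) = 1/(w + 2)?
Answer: -396/7 ≈ -56.571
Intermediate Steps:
s(w) = 1/(2 + w)
M(V, B) = 3 + (3 + B + 2*V)/(1/6 + B) (M(V, B) = 3 + (((V + B) + 3) + V)/(B + 1/(2 + 4)) = 3 + (((B + V) + 3) + V)/(B + 1/6) = 3 + ((3 + B + V) + V)/(B + 1/6) = 3 + (3 + B + 2*V)/(1/6 + B))
-11*M(r(1), 1)*(-12) = -33*(7 + 4*(-4) + 8*1)/(1 + 6*1)*(-12) = -33*(7 - 16 + 8)/(1 + 6)*(-12) = -33*(-1)/7*(-12) = -11*(-3/7)*(-12) = (33/7)*(-12) = -396/7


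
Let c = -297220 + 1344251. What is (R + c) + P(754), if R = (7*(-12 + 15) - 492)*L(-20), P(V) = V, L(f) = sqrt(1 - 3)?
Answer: 1047785 - 471*I*sqrt(2) ≈ 1.0478e+6 - 666.09*I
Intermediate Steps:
c = 1047031
L(f) = I*sqrt(2) (L(f) = sqrt(-2) = I*sqrt(2))
R = -471*I*sqrt(2) (R = (7*(-12 + 15) - 492)*(I*sqrt(2)) = (7*3 - 492)*(I*sqrt(2)) = (21 - 492)*(I*sqrt(2)) = -471*I*sqrt(2) ≈ -666.09*I)
(R + c) + P(754) = (-471*I*sqrt(2) + 1047031) + 754 = (1047031 - 471*I*sqrt(2)) + 754 = 1047785 - 471*I*sqrt(2)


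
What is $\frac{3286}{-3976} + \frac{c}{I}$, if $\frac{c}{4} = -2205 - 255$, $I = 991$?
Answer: $- \frac{21190133}{1970108} \approx -10.756$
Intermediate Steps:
$c = -9840$ ($c = 4 \left(-2205 - 255\right) = 4 \left(-2460\right) = -9840$)
$\frac{3286}{-3976} + \frac{c}{I} = \frac{3286}{-3976} - \frac{9840}{991} = 3286 \left(- \frac{1}{3976}\right) - \frac{9840}{991} = - \frac{1643}{1988} - \frac{9840}{991} = - \frac{21190133}{1970108}$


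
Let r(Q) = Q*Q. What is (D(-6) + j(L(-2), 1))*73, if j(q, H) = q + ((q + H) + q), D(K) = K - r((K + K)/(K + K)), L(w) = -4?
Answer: -1314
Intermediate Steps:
r(Q) = Q²
D(K) = -1 + K (D(K) = K - ((K + K)/(K + K))² = K - ((2*K)/((2*K)))² = K - ((2*K)*(1/(2*K)))² = K - 1*1² = K - 1*1 = K - 1 = -1 + K)
j(q, H) = H + 3*q (j(q, H) = q + ((H + q) + q) = q + (H + 2*q) = H + 3*q)
(D(-6) + j(L(-2), 1))*73 = ((-1 - 6) + (1 + 3*(-4)))*73 = (-7 + (1 - 12))*73 = (-7 - 11)*73 = -18*73 = -1314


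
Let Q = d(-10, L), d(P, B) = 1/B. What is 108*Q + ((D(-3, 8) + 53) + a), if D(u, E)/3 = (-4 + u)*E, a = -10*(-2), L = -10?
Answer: -529/5 ≈ -105.80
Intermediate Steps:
a = 20
D(u, E) = 3*E*(-4 + u) (D(u, E) = 3*((-4 + u)*E) = 3*(E*(-4 + u)) = 3*E*(-4 + u))
Q = -1/10 (Q = 1/(-10) = -1/10 ≈ -0.10000)
108*Q + ((D(-3, 8) + 53) + a) = 108*(-1/10) + ((3*8*(-4 - 3) + 53) + 20) = -54/5 + ((3*8*(-7) + 53) + 20) = -54/5 + ((-168 + 53) + 20) = -54/5 + (-115 + 20) = -54/5 - 95 = -529/5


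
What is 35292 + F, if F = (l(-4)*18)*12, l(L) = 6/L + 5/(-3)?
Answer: 34608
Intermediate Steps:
l(L) = -5/3 + 6/L (l(L) = 6/L + 5*(-⅓) = 6/L - 5/3 = -5/3 + 6/L)
F = -684 (F = ((-5/3 + 6/(-4))*18)*12 = ((-5/3 + 6*(-¼))*18)*12 = ((-5/3 - 3/2)*18)*12 = -19/6*18*12 = -57*12 = -684)
35292 + F = 35292 - 684 = 34608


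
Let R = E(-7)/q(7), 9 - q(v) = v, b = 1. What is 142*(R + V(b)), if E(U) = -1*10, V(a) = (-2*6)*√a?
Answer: -2414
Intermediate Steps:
q(v) = 9 - v
V(a) = -12*√a
E(U) = -10
R = -5 (R = -10/(9 - 1*7) = -10/(9 - 7) = -10/2 = -10*½ = -5)
142*(R + V(b)) = 142*(-5 - 12*√1) = 142*(-5 - 12*1) = 142*(-5 - 12) = 142*(-17) = -2414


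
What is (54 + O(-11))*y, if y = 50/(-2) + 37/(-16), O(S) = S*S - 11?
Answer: -17917/4 ≈ -4479.3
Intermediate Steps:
O(S) = -11 + S**2 (O(S) = S**2 - 11 = -11 + S**2)
y = -437/16 (y = 50*(-1/2) + 37*(-1/16) = -25 - 37/16 = -437/16 ≈ -27.313)
(54 + O(-11))*y = (54 + (-11 + (-11)**2))*(-437/16) = (54 + (-11 + 121))*(-437/16) = (54 + 110)*(-437/16) = 164*(-437/16) = -17917/4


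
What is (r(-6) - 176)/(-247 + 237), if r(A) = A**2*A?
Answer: 196/5 ≈ 39.200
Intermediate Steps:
r(A) = A**3
(r(-6) - 176)/(-247 + 237) = ((-6)**3 - 176)/(-247 + 237) = (-216 - 176)/(-10) = -392*(-1/10) = 196/5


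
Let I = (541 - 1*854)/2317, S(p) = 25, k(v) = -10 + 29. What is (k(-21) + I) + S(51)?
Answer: 101635/2317 ≈ 43.865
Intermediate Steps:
k(v) = 19
I = -313/2317 (I = (541 - 854)*(1/2317) = -313*1/2317 = -313/2317 ≈ -0.13509)
(k(-21) + I) + S(51) = (19 - 313/2317) + 25 = 43710/2317 + 25 = 101635/2317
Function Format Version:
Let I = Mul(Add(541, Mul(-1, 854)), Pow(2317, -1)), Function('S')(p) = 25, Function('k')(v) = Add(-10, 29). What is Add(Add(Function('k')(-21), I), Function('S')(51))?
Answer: Rational(101635, 2317) ≈ 43.865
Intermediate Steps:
Function('k')(v) = 19
I = Rational(-313, 2317) (I = Mul(Add(541, -854), Rational(1, 2317)) = Mul(-313, Rational(1, 2317)) = Rational(-313, 2317) ≈ -0.13509)
Add(Add(Function('k')(-21), I), Function('S')(51)) = Add(Add(19, Rational(-313, 2317)), 25) = Add(Rational(43710, 2317), 25) = Rational(101635, 2317)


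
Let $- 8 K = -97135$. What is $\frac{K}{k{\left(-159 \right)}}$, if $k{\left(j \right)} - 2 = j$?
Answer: $- \frac{97135}{1256} \approx -77.337$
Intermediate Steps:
$K = \frac{97135}{8}$ ($K = \left(- \frac{1}{8}\right) \left(-97135\right) = \frac{97135}{8} \approx 12142.0$)
$k{\left(j \right)} = 2 + j$
$\frac{K}{k{\left(-159 \right)}} = \frac{97135}{8 \left(2 - 159\right)} = \frac{97135}{8 \left(-157\right)} = \frac{97135}{8} \left(- \frac{1}{157}\right) = - \frac{97135}{1256}$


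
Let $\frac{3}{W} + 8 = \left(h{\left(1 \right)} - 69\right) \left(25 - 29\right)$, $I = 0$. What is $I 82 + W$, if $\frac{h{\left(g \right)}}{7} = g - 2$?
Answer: $\frac{3}{296} \approx 0.010135$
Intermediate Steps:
$h{\left(g \right)} = -14 + 7 g$ ($h{\left(g \right)} = 7 \left(g - 2\right) = 7 \left(-2 + g\right) = -14 + 7 g$)
$W = \frac{3}{296}$ ($W = \frac{3}{-8 + \left(\left(-14 + 7 \cdot 1\right) - 69\right) \left(25 - 29\right)} = \frac{3}{-8 + \left(\left(-14 + 7\right) - 69\right) \left(-4\right)} = \frac{3}{-8 + \left(-7 - 69\right) \left(-4\right)} = \frac{3}{-8 - -304} = \frac{3}{-8 + 304} = \frac{3}{296} \approx 0.010135$)
$I 82 + W = 0 \cdot 82 + \frac{3}{296} = 0 + \frac{3}{296} = \frac{3}{296}$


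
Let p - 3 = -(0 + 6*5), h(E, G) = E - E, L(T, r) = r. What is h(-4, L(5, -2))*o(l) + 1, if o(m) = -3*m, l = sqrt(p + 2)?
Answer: 1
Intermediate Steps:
h(E, G) = 0
p = -27 (p = 3 - (0 + 6*5) = 3 - (0 + 30) = 3 - 1*30 = 3 - 30 = -27)
l = 5*I (l = sqrt(-27 + 2) = sqrt(-25) = 5*I ≈ 5.0*I)
h(-4, L(5, -2))*o(l) + 1 = 0*(-15*I) + 1 = 0 + 1 = 1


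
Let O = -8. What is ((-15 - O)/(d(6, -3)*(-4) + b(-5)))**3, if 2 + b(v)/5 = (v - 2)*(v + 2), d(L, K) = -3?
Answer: -343/1225043 ≈ -0.00027999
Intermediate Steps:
b(v) = -10 + 5*(-2 + v)*(2 + v) (b(v) = -10 + 5*((v - 2)*(v + 2)) = -10 + 5*((-2 + v)*(2 + v)) = -10 + 5*(-2 + v)*(2 + v))
((-15 - O)/(d(6, -3)*(-4) + b(-5)))**3 = ((-15 - 1*(-8))/(-3*(-4) + (-30 + 5*(-5)**2)))**3 = ((-15 + 8)/(12 + (-30 + 5*25)))**3 = (-7/(12 + (-30 + 125)))**3 = (-7/(12 + 95))**3 = (-7/107)**3 = -343/1225043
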